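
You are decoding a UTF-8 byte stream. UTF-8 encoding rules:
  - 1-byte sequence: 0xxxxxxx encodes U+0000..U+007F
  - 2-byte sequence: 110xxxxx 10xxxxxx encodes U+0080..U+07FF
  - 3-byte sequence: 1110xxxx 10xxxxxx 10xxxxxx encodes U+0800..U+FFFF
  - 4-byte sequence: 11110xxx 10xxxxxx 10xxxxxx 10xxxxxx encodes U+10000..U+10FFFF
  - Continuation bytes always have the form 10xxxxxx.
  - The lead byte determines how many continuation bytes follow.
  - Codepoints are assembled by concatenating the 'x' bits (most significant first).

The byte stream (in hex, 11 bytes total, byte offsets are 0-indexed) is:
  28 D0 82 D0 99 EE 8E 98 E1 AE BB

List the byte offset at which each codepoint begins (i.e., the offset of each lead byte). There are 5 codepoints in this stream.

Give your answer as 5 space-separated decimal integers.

Byte[0]=28: 1-byte ASCII. cp=U+0028
Byte[1]=D0: 2-byte lead, need 1 cont bytes. acc=0x10
Byte[2]=82: continuation. acc=(acc<<6)|0x02=0x402
Completed: cp=U+0402 (starts at byte 1)
Byte[3]=D0: 2-byte lead, need 1 cont bytes. acc=0x10
Byte[4]=99: continuation. acc=(acc<<6)|0x19=0x419
Completed: cp=U+0419 (starts at byte 3)
Byte[5]=EE: 3-byte lead, need 2 cont bytes. acc=0xE
Byte[6]=8E: continuation. acc=(acc<<6)|0x0E=0x38E
Byte[7]=98: continuation. acc=(acc<<6)|0x18=0xE398
Completed: cp=U+E398 (starts at byte 5)
Byte[8]=E1: 3-byte lead, need 2 cont bytes. acc=0x1
Byte[9]=AE: continuation. acc=(acc<<6)|0x2E=0x6E
Byte[10]=BB: continuation. acc=(acc<<6)|0x3B=0x1BBB
Completed: cp=U+1BBB (starts at byte 8)

Answer: 0 1 3 5 8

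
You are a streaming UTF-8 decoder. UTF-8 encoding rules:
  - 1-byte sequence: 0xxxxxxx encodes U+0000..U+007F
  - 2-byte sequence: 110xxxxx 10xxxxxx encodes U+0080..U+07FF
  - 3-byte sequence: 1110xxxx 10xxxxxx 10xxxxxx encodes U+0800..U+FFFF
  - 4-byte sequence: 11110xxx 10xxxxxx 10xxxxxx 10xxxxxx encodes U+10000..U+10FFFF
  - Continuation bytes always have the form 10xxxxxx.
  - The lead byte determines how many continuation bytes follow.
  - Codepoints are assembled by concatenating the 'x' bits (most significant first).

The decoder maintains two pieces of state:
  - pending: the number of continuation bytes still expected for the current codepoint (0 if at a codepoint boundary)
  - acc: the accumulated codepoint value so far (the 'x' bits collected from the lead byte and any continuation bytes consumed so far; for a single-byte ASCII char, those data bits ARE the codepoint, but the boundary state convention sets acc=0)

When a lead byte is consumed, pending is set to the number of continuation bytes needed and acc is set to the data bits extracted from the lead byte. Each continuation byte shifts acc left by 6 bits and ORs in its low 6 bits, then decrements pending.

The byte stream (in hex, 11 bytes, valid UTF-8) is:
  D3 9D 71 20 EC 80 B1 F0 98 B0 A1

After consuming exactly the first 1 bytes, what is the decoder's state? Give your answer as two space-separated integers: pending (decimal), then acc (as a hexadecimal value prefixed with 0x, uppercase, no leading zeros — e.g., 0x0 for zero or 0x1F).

Byte[0]=D3: 2-byte lead. pending=1, acc=0x13

Answer: 1 0x13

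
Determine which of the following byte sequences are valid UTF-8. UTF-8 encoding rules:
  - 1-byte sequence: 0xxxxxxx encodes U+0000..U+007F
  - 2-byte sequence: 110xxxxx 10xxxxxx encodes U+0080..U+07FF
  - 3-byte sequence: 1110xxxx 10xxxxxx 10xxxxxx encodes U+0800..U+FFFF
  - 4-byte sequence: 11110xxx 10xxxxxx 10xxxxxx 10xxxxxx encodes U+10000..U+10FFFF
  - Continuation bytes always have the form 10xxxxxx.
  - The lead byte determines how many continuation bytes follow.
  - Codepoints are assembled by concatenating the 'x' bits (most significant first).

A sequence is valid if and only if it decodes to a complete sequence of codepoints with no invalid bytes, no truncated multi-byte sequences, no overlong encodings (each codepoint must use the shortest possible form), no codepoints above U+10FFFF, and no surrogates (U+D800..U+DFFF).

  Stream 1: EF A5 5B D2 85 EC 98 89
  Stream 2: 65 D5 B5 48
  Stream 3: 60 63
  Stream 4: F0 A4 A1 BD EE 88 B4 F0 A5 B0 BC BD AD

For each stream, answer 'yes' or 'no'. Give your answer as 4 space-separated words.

Answer: no yes yes no

Derivation:
Stream 1: error at byte offset 2. INVALID
Stream 2: decodes cleanly. VALID
Stream 3: decodes cleanly. VALID
Stream 4: error at byte offset 11. INVALID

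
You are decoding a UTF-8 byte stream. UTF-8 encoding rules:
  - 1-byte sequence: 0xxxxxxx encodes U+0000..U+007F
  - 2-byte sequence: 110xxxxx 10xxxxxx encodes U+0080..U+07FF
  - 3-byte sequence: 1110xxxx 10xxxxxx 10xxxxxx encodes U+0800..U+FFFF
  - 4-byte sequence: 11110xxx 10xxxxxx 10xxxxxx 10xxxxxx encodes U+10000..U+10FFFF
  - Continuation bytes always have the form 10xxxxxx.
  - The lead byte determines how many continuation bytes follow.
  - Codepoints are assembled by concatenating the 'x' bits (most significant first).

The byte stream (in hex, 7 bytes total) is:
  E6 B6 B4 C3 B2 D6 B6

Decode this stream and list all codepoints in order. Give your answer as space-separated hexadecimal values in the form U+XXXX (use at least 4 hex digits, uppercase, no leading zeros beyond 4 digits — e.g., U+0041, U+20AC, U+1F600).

Answer: U+6DB4 U+00F2 U+05B6

Derivation:
Byte[0]=E6: 3-byte lead, need 2 cont bytes. acc=0x6
Byte[1]=B6: continuation. acc=(acc<<6)|0x36=0x1B6
Byte[2]=B4: continuation. acc=(acc<<6)|0x34=0x6DB4
Completed: cp=U+6DB4 (starts at byte 0)
Byte[3]=C3: 2-byte lead, need 1 cont bytes. acc=0x3
Byte[4]=B2: continuation. acc=(acc<<6)|0x32=0xF2
Completed: cp=U+00F2 (starts at byte 3)
Byte[5]=D6: 2-byte lead, need 1 cont bytes. acc=0x16
Byte[6]=B6: continuation. acc=(acc<<6)|0x36=0x5B6
Completed: cp=U+05B6 (starts at byte 5)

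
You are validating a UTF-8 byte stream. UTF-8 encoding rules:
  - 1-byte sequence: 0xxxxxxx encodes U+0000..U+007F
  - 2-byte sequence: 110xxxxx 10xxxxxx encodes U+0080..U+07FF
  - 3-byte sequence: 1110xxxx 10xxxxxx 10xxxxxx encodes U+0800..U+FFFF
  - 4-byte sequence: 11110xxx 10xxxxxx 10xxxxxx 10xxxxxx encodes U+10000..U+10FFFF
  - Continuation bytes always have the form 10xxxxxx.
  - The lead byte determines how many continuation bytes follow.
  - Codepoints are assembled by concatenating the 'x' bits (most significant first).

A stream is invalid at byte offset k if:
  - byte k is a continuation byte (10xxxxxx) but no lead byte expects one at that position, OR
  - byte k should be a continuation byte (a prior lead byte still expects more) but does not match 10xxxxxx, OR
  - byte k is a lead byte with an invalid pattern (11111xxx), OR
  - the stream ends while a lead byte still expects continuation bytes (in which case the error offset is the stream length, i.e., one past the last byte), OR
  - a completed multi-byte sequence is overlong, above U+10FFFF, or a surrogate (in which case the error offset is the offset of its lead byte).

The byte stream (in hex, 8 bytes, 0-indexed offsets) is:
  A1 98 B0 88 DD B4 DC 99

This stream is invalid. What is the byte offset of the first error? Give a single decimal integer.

Answer: 0

Derivation:
Byte[0]=A1: INVALID lead byte (not 0xxx/110x/1110/11110)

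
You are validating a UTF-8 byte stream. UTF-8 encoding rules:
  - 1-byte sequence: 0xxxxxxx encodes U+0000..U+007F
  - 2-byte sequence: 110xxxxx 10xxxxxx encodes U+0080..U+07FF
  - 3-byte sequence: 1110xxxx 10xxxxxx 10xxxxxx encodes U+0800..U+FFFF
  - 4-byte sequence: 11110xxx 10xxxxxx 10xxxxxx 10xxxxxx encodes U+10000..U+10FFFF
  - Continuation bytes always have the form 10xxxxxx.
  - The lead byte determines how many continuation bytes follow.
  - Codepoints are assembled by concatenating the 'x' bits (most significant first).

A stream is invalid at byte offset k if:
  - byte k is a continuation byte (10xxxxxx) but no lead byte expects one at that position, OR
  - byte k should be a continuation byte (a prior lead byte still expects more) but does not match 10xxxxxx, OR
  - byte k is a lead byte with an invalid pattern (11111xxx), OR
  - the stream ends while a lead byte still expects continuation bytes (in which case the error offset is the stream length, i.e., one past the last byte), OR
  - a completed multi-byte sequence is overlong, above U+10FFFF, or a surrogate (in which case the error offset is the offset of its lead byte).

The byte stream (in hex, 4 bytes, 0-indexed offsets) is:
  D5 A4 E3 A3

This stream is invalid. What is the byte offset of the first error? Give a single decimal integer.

Answer: 4

Derivation:
Byte[0]=D5: 2-byte lead, need 1 cont bytes. acc=0x15
Byte[1]=A4: continuation. acc=(acc<<6)|0x24=0x564
Completed: cp=U+0564 (starts at byte 0)
Byte[2]=E3: 3-byte lead, need 2 cont bytes. acc=0x3
Byte[3]=A3: continuation. acc=(acc<<6)|0x23=0xE3
Byte[4]: stream ended, expected continuation. INVALID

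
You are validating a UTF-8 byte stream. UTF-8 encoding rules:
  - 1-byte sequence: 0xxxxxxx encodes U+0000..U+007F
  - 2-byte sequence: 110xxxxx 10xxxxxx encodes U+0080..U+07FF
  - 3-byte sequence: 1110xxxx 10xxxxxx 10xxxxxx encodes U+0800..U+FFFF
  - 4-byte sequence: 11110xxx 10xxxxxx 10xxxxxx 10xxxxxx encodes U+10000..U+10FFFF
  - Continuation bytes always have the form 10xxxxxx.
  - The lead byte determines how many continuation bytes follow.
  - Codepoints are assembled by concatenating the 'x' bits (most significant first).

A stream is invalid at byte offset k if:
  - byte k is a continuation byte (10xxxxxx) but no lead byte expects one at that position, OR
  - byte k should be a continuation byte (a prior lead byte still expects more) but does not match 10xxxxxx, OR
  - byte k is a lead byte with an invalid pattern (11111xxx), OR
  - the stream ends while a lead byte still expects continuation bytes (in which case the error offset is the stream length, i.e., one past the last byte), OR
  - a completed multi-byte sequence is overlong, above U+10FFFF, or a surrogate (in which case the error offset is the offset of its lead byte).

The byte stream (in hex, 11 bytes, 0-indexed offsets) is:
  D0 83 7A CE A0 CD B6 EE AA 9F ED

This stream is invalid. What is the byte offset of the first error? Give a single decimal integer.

Byte[0]=D0: 2-byte lead, need 1 cont bytes. acc=0x10
Byte[1]=83: continuation. acc=(acc<<6)|0x03=0x403
Completed: cp=U+0403 (starts at byte 0)
Byte[2]=7A: 1-byte ASCII. cp=U+007A
Byte[3]=CE: 2-byte lead, need 1 cont bytes. acc=0xE
Byte[4]=A0: continuation. acc=(acc<<6)|0x20=0x3A0
Completed: cp=U+03A0 (starts at byte 3)
Byte[5]=CD: 2-byte lead, need 1 cont bytes. acc=0xD
Byte[6]=B6: continuation. acc=(acc<<6)|0x36=0x376
Completed: cp=U+0376 (starts at byte 5)
Byte[7]=EE: 3-byte lead, need 2 cont bytes. acc=0xE
Byte[8]=AA: continuation. acc=(acc<<6)|0x2A=0x3AA
Byte[9]=9F: continuation. acc=(acc<<6)|0x1F=0xEA9F
Completed: cp=U+EA9F (starts at byte 7)
Byte[10]=ED: 3-byte lead, need 2 cont bytes. acc=0xD
Byte[11]: stream ended, expected continuation. INVALID

Answer: 11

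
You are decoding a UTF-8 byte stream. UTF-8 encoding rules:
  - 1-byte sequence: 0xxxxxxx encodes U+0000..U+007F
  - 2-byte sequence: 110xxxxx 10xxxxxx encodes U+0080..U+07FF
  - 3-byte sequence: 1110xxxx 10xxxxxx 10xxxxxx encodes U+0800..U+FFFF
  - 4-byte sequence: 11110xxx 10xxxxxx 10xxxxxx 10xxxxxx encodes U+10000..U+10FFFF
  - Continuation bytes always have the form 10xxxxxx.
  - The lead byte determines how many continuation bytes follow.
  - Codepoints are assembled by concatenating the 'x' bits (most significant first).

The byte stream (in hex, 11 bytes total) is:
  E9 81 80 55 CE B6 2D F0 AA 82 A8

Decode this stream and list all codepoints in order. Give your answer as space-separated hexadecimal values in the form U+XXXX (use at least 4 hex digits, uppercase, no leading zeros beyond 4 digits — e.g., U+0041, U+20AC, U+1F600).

Byte[0]=E9: 3-byte lead, need 2 cont bytes. acc=0x9
Byte[1]=81: continuation. acc=(acc<<6)|0x01=0x241
Byte[2]=80: continuation. acc=(acc<<6)|0x00=0x9040
Completed: cp=U+9040 (starts at byte 0)
Byte[3]=55: 1-byte ASCII. cp=U+0055
Byte[4]=CE: 2-byte lead, need 1 cont bytes. acc=0xE
Byte[5]=B6: continuation. acc=(acc<<6)|0x36=0x3B6
Completed: cp=U+03B6 (starts at byte 4)
Byte[6]=2D: 1-byte ASCII. cp=U+002D
Byte[7]=F0: 4-byte lead, need 3 cont bytes. acc=0x0
Byte[8]=AA: continuation. acc=(acc<<6)|0x2A=0x2A
Byte[9]=82: continuation. acc=(acc<<6)|0x02=0xA82
Byte[10]=A8: continuation. acc=(acc<<6)|0x28=0x2A0A8
Completed: cp=U+2A0A8 (starts at byte 7)

Answer: U+9040 U+0055 U+03B6 U+002D U+2A0A8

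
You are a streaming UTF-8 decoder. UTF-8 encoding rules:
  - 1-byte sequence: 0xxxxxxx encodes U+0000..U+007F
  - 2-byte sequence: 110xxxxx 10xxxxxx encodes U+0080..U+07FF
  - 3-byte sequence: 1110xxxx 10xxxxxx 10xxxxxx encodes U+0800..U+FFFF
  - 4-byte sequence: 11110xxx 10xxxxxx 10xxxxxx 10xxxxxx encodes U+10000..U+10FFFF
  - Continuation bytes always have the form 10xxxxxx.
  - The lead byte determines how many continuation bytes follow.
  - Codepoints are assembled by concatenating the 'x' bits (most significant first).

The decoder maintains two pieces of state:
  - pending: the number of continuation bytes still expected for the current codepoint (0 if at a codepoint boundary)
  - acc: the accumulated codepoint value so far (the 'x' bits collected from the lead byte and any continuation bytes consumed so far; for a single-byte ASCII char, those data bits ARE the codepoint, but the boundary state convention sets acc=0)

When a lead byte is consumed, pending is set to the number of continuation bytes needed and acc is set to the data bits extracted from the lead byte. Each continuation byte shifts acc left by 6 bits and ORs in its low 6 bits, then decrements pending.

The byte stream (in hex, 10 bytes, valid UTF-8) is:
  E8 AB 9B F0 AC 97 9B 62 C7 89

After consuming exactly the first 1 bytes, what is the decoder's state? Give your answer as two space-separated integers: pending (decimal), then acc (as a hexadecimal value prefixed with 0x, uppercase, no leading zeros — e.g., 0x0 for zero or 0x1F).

Byte[0]=E8: 3-byte lead. pending=2, acc=0x8

Answer: 2 0x8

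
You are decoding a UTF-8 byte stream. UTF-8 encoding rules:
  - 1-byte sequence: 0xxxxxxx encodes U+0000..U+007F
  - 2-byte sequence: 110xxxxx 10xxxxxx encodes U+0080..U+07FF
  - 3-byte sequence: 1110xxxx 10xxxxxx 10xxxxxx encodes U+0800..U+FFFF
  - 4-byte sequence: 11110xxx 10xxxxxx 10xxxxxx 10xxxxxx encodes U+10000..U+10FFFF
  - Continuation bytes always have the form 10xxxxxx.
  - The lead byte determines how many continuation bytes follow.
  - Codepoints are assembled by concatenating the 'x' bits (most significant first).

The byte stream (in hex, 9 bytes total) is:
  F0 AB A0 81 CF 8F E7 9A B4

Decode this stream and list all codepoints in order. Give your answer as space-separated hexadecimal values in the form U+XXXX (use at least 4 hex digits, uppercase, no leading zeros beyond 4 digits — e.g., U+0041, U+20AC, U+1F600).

Answer: U+2B801 U+03CF U+76B4

Derivation:
Byte[0]=F0: 4-byte lead, need 3 cont bytes. acc=0x0
Byte[1]=AB: continuation. acc=(acc<<6)|0x2B=0x2B
Byte[2]=A0: continuation. acc=(acc<<6)|0x20=0xAE0
Byte[3]=81: continuation. acc=(acc<<6)|0x01=0x2B801
Completed: cp=U+2B801 (starts at byte 0)
Byte[4]=CF: 2-byte lead, need 1 cont bytes. acc=0xF
Byte[5]=8F: continuation. acc=(acc<<6)|0x0F=0x3CF
Completed: cp=U+03CF (starts at byte 4)
Byte[6]=E7: 3-byte lead, need 2 cont bytes. acc=0x7
Byte[7]=9A: continuation. acc=(acc<<6)|0x1A=0x1DA
Byte[8]=B4: continuation. acc=(acc<<6)|0x34=0x76B4
Completed: cp=U+76B4 (starts at byte 6)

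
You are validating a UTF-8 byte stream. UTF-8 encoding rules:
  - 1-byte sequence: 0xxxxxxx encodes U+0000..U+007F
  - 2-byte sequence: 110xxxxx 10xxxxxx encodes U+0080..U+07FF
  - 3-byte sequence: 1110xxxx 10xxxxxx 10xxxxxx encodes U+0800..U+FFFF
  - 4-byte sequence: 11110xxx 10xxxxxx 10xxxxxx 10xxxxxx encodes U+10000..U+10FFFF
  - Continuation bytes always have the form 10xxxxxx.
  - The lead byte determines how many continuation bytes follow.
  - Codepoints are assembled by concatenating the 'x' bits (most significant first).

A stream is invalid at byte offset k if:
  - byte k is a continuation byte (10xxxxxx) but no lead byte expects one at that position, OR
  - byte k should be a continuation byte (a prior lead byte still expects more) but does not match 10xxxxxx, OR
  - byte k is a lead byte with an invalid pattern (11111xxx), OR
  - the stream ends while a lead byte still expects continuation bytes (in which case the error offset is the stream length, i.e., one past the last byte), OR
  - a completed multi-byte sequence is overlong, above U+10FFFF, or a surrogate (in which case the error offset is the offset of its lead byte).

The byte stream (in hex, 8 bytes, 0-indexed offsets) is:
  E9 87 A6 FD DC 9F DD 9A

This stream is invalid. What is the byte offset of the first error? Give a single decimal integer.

Byte[0]=E9: 3-byte lead, need 2 cont bytes. acc=0x9
Byte[1]=87: continuation. acc=(acc<<6)|0x07=0x247
Byte[2]=A6: continuation. acc=(acc<<6)|0x26=0x91E6
Completed: cp=U+91E6 (starts at byte 0)
Byte[3]=FD: INVALID lead byte (not 0xxx/110x/1110/11110)

Answer: 3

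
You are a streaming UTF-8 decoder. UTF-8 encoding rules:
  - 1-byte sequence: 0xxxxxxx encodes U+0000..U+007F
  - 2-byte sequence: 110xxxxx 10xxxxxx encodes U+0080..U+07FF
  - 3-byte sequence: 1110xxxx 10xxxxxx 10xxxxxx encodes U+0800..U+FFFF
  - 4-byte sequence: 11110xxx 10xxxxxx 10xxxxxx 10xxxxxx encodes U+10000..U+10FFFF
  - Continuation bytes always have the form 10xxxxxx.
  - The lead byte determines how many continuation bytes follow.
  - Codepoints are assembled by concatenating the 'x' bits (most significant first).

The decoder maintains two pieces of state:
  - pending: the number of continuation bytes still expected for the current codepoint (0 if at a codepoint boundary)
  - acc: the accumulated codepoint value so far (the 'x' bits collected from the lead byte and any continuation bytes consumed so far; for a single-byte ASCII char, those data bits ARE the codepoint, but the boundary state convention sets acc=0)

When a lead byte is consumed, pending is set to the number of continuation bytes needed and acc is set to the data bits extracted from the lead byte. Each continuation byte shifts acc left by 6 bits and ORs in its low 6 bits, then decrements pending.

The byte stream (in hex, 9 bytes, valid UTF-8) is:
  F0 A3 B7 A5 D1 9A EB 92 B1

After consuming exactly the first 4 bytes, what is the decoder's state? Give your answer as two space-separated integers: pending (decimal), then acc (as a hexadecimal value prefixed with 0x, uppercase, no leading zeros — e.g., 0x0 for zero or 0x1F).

Byte[0]=F0: 4-byte lead. pending=3, acc=0x0
Byte[1]=A3: continuation. acc=(acc<<6)|0x23=0x23, pending=2
Byte[2]=B7: continuation. acc=(acc<<6)|0x37=0x8F7, pending=1
Byte[3]=A5: continuation. acc=(acc<<6)|0x25=0x23DE5, pending=0

Answer: 0 0x23DE5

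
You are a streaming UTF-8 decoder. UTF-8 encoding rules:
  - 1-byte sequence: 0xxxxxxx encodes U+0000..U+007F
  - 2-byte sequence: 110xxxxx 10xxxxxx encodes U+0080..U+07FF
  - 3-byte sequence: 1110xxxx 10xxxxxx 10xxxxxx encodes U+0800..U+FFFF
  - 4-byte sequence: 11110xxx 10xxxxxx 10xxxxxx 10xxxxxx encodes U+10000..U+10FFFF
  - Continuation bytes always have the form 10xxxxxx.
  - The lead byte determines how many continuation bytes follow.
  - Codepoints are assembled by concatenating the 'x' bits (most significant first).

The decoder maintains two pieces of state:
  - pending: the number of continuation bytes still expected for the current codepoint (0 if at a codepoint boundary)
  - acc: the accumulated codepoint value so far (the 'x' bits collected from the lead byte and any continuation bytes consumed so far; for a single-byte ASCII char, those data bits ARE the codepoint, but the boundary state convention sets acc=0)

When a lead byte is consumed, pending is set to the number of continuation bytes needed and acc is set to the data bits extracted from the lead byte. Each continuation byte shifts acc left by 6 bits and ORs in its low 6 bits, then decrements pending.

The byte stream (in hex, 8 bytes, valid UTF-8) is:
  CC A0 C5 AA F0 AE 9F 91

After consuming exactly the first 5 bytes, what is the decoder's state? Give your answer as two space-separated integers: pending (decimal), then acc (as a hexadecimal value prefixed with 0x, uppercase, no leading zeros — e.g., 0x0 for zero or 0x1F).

Byte[0]=CC: 2-byte lead. pending=1, acc=0xC
Byte[1]=A0: continuation. acc=(acc<<6)|0x20=0x320, pending=0
Byte[2]=C5: 2-byte lead. pending=1, acc=0x5
Byte[3]=AA: continuation. acc=(acc<<6)|0x2A=0x16A, pending=0
Byte[4]=F0: 4-byte lead. pending=3, acc=0x0

Answer: 3 0x0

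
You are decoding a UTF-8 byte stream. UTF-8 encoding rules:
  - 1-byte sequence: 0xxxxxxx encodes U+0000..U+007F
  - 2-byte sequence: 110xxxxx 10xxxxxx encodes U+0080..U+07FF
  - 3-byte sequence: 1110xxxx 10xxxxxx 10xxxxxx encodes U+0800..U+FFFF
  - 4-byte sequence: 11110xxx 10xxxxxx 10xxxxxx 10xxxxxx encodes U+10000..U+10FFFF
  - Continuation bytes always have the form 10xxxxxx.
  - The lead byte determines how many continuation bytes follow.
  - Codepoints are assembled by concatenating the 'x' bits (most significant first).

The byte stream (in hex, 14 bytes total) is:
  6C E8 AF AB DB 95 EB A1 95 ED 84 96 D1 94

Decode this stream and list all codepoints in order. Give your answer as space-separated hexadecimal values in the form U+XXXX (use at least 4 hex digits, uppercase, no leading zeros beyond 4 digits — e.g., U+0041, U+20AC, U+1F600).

Byte[0]=6C: 1-byte ASCII. cp=U+006C
Byte[1]=E8: 3-byte lead, need 2 cont bytes. acc=0x8
Byte[2]=AF: continuation. acc=(acc<<6)|0x2F=0x22F
Byte[3]=AB: continuation. acc=(acc<<6)|0x2B=0x8BEB
Completed: cp=U+8BEB (starts at byte 1)
Byte[4]=DB: 2-byte lead, need 1 cont bytes. acc=0x1B
Byte[5]=95: continuation. acc=(acc<<6)|0x15=0x6D5
Completed: cp=U+06D5 (starts at byte 4)
Byte[6]=EB: 3-byte lead, need 2 cont bytes. acc=0xB
Byte[7]=A1: continuation. acc=(acc<<6)|0x21=0x2E1
Byte[8]=95: continuation. acc=(acc<<6)|0x15=0xB855
Completed: cp=U+B855 (starts at byte 6)
Byte[9]=ED: 3-byte lead, need 2 cont bytes. acc=0xD
Byte[10]=84: continuation. acc=(acc<<6)|0x04=0x344
Byte[11]=96: continuation. acc=(acc<<6)|0x16=0xD116
Completed: cp=U+D116 (starts at byte 9)
Byte[12]=D1: 2-byte lead, need 1 cont bytes. acc=0x11
Byte[13]=94: continuation. acc=(acc<<6)|0x14=0x454
Completed: cp=U+0454 (starts at byte 12)

Answer: U+006C U+8BEB U+06D5 U+B855 U+D116 U+0454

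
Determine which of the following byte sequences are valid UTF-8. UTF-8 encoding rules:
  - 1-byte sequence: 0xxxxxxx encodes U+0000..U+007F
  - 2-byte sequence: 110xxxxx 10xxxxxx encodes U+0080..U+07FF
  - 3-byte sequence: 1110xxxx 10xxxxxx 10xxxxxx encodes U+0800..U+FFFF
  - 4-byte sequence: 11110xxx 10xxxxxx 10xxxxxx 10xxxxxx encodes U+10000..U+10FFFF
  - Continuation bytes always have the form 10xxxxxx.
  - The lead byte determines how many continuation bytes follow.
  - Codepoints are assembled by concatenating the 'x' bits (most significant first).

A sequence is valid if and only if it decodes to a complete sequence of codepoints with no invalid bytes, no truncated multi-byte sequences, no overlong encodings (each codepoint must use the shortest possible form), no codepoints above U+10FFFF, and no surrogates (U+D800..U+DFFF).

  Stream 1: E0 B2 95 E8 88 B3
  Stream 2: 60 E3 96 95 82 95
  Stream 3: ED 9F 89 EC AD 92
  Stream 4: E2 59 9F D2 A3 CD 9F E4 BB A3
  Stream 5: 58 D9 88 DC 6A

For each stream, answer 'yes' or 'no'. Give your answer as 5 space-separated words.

Stream 1: decodes cleanly. VALID
Stream 2: error at byte offset 4. INVALID
Stream 3: decodes cleanly. VALID
Stream 4: error at byte offset 1. INVALID
Stream 5: error at byte offset 4. INVALID

Answer: yes no yes no no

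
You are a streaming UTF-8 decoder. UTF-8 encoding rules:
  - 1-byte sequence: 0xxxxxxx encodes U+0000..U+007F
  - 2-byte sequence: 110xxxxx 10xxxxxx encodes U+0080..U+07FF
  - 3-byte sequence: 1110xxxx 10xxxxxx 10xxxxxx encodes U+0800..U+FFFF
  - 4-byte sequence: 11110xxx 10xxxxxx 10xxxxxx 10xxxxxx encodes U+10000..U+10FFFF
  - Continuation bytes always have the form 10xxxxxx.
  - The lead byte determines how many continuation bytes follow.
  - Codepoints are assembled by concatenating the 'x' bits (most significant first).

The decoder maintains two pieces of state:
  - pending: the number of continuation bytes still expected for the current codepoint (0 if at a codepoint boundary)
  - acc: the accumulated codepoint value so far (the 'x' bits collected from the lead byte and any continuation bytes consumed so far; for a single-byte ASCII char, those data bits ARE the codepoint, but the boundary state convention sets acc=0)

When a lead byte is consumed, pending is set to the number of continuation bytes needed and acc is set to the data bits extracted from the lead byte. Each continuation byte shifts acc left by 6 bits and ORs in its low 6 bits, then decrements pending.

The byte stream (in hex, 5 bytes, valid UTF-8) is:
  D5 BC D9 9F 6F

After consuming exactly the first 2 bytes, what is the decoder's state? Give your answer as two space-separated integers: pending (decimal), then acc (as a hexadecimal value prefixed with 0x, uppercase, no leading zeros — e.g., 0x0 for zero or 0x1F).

Byte[0]=D5: 2-byte lead. pending=1, acc=0x15
Byte[1]=BC: continuation. acc=(acc<<6)|0x3C=0x57C, pending=0

Answer: 0 0x57C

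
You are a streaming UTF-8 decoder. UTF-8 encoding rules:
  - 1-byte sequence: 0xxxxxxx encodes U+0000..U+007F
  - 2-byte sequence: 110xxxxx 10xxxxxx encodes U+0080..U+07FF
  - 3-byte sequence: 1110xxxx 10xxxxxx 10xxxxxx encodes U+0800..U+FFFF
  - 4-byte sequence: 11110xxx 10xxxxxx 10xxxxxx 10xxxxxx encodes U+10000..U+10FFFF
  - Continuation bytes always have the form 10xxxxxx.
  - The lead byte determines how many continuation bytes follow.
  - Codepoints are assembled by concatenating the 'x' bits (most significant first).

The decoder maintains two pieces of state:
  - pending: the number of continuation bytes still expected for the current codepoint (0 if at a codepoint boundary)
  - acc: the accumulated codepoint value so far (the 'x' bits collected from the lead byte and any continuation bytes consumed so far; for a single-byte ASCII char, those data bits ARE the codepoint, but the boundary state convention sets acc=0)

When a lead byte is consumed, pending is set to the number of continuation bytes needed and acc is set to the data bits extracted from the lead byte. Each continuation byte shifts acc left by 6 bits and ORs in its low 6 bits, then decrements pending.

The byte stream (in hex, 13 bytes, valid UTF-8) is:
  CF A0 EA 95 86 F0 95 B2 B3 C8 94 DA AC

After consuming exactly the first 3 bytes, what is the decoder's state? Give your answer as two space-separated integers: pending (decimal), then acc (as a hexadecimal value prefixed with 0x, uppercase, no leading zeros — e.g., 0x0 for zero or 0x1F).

Byte[0]=CF: 2-byte lead. pending=1, acc=0xF
Byte[1]=A0: continuation. acc=(acc<<6)|0x20=0x3E0, pending=0
Byte[2]=EA: 3-byte lead. pending=2, acc=0xA

Answer: 2 0xA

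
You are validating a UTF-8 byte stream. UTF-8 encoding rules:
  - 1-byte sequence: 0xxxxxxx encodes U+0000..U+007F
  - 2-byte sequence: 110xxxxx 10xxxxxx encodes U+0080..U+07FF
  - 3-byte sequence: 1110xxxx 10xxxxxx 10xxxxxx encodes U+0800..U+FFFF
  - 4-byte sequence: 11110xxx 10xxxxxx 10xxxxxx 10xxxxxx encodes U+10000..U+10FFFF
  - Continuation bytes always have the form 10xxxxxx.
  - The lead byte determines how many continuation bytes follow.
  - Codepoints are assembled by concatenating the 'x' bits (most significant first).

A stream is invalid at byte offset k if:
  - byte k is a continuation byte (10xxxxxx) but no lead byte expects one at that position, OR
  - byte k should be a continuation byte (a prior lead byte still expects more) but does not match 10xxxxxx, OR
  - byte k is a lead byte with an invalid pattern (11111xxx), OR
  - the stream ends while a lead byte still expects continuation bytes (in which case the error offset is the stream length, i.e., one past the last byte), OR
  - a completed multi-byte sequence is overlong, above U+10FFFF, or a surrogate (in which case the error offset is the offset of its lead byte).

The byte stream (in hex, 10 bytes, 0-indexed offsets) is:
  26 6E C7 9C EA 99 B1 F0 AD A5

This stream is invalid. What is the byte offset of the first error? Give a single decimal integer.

Answer: 10

Derivation:
Byte[0]=26: 1-byte ASCII. cp=U+0026
Byte[1]=6E: 1-byte ASCII. cp=U+006E
Byte[2]=C7: 2-byte lead, need 1 cont bytes. acc=0x7
Byte[3]=9C: continuation. acc=(acc<<6)|0x1C=0x1DC
Completed: cp=U+01DC (starts at byte 2)
Byte[4]=EA: 3-byte lead, need 2 cont bytes. acc=0xA
Byte[5]=99: continuation. acc=(acc<<6)|0x19=0x299
Byte[6]=B1: continuation. acc=(acc<<6)|0x31=0xA671
Completed: cp=U+A671 (starts at byte 4)
Byte[7]=F0: 4-byte lead, need 3 cont bytes. acc=0x0
Byte[8]=AD: continuation. acc=(acc<<6)|0x2D=0x2D
Byte[9]=A5: continuation. acc=(acc<<6)|0x25=0xB65
Byte[10]: stream ended, expected continuation. INVALID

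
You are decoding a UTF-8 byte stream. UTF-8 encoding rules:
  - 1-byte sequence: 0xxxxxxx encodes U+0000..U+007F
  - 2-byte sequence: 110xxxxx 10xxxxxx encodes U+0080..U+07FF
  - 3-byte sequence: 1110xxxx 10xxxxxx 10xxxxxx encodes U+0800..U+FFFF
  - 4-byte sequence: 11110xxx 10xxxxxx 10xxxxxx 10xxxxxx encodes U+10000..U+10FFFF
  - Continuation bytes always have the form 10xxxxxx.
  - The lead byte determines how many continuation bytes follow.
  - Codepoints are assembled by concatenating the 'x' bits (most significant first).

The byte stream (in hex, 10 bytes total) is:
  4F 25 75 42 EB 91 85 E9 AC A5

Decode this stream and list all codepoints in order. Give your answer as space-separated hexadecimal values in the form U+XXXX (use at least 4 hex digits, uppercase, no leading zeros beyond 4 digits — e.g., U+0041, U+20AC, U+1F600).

Byte[0]=4F: 1-byte ASCII. cp=U+004F
Byte[1]=25: 1-byte ASCII. cp=U+0025
Byte[2]=75: 1-byte ASCII. cp=U+0075
Byte[3]=42: 1-byte ASCII. cp=U+0042
Byte[4]=EB: 3-byte lead, need 2 cont bytes. acc=0xB
Byte[5]=91: continuation. acc=(acc<<6)|0x11=0x2D1
Byte[6]=85: continuation. acc=(acc<<6)|0x05=0xB445
Completed: cp=U+B445 (starts at byte 4)
Byte[7]=E9: 3-byte lead, need 2 cont bytes. acc=0x9
Byte[8]=AC: continuation. acc=(acc<<6)|0x2C=0x26C
Byte[9]=A5: continuation. acc=(acc<<6)|0x25=0x9B25
Completed: cp=U+9B25 (starts at byte 7)

Answer: U+004F U+0025 U+0075 U+0042 U+B445 U+9B25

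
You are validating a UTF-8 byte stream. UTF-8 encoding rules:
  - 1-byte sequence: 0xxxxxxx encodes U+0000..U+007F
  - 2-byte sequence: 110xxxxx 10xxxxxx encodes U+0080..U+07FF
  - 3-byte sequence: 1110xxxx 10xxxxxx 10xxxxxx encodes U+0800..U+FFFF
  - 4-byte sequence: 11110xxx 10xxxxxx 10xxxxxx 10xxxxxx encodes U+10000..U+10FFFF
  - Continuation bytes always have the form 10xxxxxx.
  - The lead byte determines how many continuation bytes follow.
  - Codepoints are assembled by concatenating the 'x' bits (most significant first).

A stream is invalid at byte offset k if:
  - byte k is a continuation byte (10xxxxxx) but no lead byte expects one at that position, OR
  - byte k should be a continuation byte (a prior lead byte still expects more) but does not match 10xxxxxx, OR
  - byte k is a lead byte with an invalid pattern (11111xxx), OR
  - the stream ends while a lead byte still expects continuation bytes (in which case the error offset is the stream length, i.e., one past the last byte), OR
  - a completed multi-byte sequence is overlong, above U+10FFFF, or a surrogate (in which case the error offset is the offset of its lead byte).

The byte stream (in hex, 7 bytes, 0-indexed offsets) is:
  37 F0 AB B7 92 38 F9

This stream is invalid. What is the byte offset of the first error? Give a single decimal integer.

Byte[0]=37: 1-byte ASCII. cp=U+0037
Byte[1]=F0: 4-byte lead, need 3 cont bytes. acc=0x0
Byte[2]=AB: continuation. acc=(acc<<6)|0x2B=0x2B
Byte[3]=B7: continuation. acc=(acc<<6)|0x37=0xAF7
Byte[4]=92: continuation. acc=(acc<<6)|0x12=0x2BDD2
Completed: cp=U+2BDD2 (starts at byte 1)
Byte[5]=38: 1-byte ASCII. cp=U+0038
Byte[6]=F9: INVALID lead byte (not 0xxx/110x/1110/11110)

Answer: 6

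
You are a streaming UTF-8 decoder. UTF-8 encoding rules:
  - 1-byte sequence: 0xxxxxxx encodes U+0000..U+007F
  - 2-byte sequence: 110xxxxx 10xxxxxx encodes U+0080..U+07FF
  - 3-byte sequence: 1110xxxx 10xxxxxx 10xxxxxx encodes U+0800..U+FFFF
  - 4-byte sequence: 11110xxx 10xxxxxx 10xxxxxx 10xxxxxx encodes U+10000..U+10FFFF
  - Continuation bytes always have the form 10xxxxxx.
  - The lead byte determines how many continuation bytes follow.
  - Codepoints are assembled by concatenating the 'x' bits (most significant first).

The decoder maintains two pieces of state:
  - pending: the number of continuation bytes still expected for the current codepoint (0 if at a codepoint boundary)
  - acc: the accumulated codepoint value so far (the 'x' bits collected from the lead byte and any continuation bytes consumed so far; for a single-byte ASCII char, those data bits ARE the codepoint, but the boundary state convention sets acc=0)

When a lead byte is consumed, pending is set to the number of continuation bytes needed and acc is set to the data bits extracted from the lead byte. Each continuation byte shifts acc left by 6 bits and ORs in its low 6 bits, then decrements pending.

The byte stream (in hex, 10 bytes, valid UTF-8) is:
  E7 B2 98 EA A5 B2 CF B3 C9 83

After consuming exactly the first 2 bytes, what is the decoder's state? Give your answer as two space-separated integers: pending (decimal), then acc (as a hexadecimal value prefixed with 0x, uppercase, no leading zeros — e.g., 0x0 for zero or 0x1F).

Byte[0]=E7: 3-byte lead. pending=2, acc=0x7
Byte[1]=B2: continuation. acc=(acc<<6)|0x32=0x1F2, pending=1

Answer: 1 0x1F2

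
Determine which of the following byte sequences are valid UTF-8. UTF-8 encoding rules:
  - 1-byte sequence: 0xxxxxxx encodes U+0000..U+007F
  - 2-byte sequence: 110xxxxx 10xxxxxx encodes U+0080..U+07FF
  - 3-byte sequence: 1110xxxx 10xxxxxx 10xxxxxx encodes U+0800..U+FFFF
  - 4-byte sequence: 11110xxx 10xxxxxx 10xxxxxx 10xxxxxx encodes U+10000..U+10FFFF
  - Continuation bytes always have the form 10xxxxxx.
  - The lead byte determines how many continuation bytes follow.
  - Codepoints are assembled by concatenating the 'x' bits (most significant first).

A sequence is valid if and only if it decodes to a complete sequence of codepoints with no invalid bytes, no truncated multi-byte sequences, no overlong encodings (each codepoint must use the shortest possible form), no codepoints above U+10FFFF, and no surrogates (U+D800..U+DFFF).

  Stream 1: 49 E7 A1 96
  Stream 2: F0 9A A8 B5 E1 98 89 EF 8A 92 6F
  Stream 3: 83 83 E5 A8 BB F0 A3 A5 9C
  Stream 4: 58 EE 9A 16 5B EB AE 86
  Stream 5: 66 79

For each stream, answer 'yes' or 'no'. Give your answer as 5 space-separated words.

Stream 1: decodes cleanly. VALID
Stream 2: decodes cleanly. VALID
Stream 3: error at byte offset 0. INVALID
Stream 4: error at byte offset 3. INVALID
Stream 5: decodes cleanly. VALID

Answer: yes yes no no yes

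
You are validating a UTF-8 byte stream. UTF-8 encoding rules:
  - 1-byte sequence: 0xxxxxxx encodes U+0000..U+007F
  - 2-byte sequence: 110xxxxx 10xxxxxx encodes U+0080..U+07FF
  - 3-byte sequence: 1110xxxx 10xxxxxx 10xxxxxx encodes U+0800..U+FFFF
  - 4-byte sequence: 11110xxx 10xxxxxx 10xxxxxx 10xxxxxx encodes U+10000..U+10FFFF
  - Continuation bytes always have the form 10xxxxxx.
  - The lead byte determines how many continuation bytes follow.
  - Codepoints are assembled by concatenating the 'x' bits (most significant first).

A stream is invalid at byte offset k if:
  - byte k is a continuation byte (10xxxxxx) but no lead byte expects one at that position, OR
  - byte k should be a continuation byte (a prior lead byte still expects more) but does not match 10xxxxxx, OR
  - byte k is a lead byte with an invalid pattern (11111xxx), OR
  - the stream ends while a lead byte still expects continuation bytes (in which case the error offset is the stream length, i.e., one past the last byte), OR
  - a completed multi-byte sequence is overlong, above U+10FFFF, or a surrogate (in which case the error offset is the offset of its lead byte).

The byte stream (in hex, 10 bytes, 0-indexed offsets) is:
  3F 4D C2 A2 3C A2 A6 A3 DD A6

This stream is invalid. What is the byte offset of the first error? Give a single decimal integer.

Byte[0]=3F: 1-byte ASCII. cp=U+003F
Byte[1]=4D: 1-byte ASCII. cp=U+004D
Byte[2]=C2: 2-byte lead, need 1 cont bytes. acc=0x2
Byte[3]=A2: continuation. acc=(acc<<6)|0x22=0xA2
Completed: cp=U+00A2 (starts at byte 2)
Byte[4]=3C: 1-byte ASCII. cp=U+003C
Byte[5]=A2: INVALID lead byte (not 0xxx/110x/1110/11110)

Answer: 5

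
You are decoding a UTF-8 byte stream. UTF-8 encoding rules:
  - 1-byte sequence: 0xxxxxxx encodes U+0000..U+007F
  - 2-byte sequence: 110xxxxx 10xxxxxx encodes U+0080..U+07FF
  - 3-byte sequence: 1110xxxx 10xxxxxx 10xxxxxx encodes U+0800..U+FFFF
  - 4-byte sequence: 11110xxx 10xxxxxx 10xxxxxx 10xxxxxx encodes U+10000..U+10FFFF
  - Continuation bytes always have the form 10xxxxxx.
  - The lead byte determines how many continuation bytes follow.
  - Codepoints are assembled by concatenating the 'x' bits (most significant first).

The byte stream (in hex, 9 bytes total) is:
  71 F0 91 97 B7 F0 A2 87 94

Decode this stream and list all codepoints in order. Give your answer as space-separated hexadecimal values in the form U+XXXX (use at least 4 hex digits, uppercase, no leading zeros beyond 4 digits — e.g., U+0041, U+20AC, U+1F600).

Answer: U+0071 U+115F7 U+221D4

Derivation:
Byte[0]=71: 1-byte ASCII. cp=U+0071
Byte[1]=F0: 4-byte lead, need 3 cont bytes. acc=0x0
Byte[2]=91: continuation. acc=(acc<<6)|0x11=0x11
Byte[3]=97: continuation. acc=(acc<<6)|0x17=0x457
Byte[4]=B7: continuation. acc=(acc<<6)|0x37=0x115F7
Completed: cp=U+115F7 (starts at byte 1)
Byte[5]=F0: 4-byte lead, need 3 cont bytes. acc=0x0
Byte[6]=A2: continuation. acc=(acc<<6)|0x22=0x22
Byte[7]=87: continuation. acc=(acc<<6)|0x07=0x887
Byte[8]=94: continuation. acc=(acc<<6)|0x14=0x221D4
Completed: cp=U+221D4 (starts at byte 5)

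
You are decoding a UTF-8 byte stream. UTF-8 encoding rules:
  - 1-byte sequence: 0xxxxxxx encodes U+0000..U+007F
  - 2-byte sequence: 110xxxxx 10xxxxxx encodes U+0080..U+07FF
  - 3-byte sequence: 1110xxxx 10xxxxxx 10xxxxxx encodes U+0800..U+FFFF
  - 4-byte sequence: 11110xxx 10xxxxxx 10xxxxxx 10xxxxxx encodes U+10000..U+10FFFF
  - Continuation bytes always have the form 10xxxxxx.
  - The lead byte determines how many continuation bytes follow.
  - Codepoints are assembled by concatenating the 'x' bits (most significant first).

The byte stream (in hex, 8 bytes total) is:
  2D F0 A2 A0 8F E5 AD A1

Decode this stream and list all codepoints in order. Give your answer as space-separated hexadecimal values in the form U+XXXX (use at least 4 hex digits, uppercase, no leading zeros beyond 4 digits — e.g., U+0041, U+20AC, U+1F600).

Answer: U+002D U+2280F U+5B61

Derivation:
Byte[0]=2D: 1-byte ASCII. cp=U+002D
Byte[1]=F0: 4-byte lead, need 3 cont bytes. acc=0x0
Byte[2]=A2: continuation. acc=(acc<<6)|0x22=0x22
Byte[3]=A0: continuation. acc=(acc<<6)|0x20=0x8A0
Byte[4]=8F: continuation. acc=(acc<<6)|0x0F=0x2280F
Completed: cp=U+2280F (starts at byte 1)
Byte[5]=E5: 3-byte lead, need 2 cont bytes. acc=0x5
Byte[6]=AD: continuation. acc=(acc<<6)|0x2D=0x16D
Byte[7]=A1: continuation. acc=(acc<<6)|0x21=0x5B61
Completed: cp=U+5B61 (starts at byte 5)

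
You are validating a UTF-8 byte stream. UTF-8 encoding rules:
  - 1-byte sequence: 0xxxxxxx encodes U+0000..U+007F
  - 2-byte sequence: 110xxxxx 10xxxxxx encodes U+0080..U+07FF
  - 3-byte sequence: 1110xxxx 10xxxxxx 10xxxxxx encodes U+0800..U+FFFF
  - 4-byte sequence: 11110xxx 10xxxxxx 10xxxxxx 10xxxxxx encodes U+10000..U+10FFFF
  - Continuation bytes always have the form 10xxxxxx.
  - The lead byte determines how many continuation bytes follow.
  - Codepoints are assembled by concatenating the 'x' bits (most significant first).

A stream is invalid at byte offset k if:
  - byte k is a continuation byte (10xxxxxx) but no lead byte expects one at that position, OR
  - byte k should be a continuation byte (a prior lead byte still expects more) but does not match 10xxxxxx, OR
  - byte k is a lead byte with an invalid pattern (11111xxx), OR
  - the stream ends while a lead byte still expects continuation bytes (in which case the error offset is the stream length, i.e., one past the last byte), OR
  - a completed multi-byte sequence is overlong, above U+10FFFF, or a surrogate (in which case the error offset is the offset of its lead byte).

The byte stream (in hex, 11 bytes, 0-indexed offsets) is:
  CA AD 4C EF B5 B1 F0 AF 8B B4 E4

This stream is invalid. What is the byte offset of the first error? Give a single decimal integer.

Answer: 11

Derivation:
Byte[0]=CA: 2-byte lead, need 1 cont bytes. acc=0xA
Byte[1]=AD: continuation. acc=(acc<<6)|0x2D=0x2AD
Completed: cp=U+02AD (starts at byte 0)
Byte[2]=4C: 1-byte ASCII. cp=U+004C
Byte[3]=EF: 3-byte lead, need 2 cont bytes. acc=0xF
Byte[4]=B5: continuation. acc=(acc<<6)|0x35=0x3F5
Byte[5]=B1: continuation. acc=(acc<<6)|0x31=0xFD71
Completed: cp=U+FD71 (starts at byte 3)
Byte[6]=F0: 4-byte lead, need 3 cont bytes. acc=0x0
Byte[7]=AF: continuation. acc=(acc<<6)|0x2F=0x2F
Byte[8]=8B: continuation. acc=(acc<<6)|0x0B=0xBCB
Byte[9]=B4: continuation. acc=(acc<<6)|0x34=0x2F2F4
Completed: cp=U+2F2F4 (starts at byte 6)
Byte[10]=E4: 3-byte lead, need 2 cont bytes. acc=0x4
Byte[11]: stream ended, expected continuation. INVALID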